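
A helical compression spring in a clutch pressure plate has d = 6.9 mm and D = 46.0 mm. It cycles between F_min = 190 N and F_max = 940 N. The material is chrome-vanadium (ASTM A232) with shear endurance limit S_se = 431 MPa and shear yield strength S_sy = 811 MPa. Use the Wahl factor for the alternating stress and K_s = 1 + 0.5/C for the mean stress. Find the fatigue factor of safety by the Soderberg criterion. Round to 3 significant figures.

C = D/d = 46.0/6.9 = 6.6667; K_W = (4C−1)/(4C−4)+0.615/C = 1.2246; K_s = 1+0.5/C = 1.0750
F_a = (F_max−F_min)/2 = 375 N; F_m = (F_max+F_min)/2 = 565 N
τ_a = K_W·8F_aD/(πd³) = 1.2246 × 133.72 = 163.75 MPa
τ_m = K_s·8F_mD/(πd³) = 1.0750 × 201.46 = 216.57 MPa
Soderberg: 1/n_f = τ_a/S_se + τ_m/S_sy = 163.75/431 + 216.57/811 = 0.37993 + 0.26705 = 0.64697
n_f = 1/0.64697 = 1.546

1.55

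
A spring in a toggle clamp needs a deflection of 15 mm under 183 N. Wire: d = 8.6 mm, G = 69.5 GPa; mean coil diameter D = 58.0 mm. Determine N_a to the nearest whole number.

20

Required rate k = F/δ = 183/15 = 12.2 N/mm
N_a = Gd⁴/(8D³k) = (69.5×10³ × 8.6⁴)/(8 × 58.0³ × 12.2)
    = 3.80171e+08 / 1.90429e+07 = 19.96 → 20 coils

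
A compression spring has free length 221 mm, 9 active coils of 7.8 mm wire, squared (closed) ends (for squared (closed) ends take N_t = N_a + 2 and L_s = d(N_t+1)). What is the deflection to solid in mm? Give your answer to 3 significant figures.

N_t = 11; L_s = 7.8·12 = 93.6 mm
δ_solid = L₀ − L_s = 221 − 93.6 = 127.4 mm

127 mm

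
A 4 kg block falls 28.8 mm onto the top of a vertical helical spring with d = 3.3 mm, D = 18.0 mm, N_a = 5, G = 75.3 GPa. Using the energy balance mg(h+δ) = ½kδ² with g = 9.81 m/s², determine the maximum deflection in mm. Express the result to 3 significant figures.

k = Gd⁴/(8D³N_a) = (75.3×10³)(3.3⁴)/(8·18.0³·5) = 38.28 N/mm
W = mg = 4 × 9.81 = 39.24 N
½kδ² − Wδ − Wh = 0 → δ = (W + √(W² + 2kWh))/k
δ = (39.24 + √(1539.8 + 86521.6))/38.28 = (39.24 + 296.75)/38.28 = 8.7772 mm

8.78 mm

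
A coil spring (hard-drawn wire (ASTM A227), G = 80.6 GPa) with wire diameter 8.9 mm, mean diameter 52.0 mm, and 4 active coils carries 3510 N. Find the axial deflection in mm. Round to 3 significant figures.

k = Gd⁴/(8D³N_a) = (80.6×10³)(8.9⁴)/(8·52.0³·4) = 112.39 N/mm
δ = F/k = 3510 / 112.39 = 31.23 mm

31.2 mm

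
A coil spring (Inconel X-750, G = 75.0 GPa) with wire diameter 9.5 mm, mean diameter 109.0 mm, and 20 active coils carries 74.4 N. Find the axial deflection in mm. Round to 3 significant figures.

25.2 mm

k = Gd⁴/(8D³N_a) = (75.0×10³)(9.5⁴)/(8·109.0³·20) = 2.9482 N/mm
δ = F/k = 74.4 / 2.9482 = 25.236 mm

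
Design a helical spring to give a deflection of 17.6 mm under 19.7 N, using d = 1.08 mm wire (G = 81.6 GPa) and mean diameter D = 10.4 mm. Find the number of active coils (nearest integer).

11

Required rate k = F/δ = 19.7/17.6 = 1.1193 N/mm
N_a = Gd⁴/(8D³k) = (81.6×10³ × 1.08⁴)/(8 × 10.4³ × 1.1193)
    = 111016 / 10072.6 = 11.02 → 11 coils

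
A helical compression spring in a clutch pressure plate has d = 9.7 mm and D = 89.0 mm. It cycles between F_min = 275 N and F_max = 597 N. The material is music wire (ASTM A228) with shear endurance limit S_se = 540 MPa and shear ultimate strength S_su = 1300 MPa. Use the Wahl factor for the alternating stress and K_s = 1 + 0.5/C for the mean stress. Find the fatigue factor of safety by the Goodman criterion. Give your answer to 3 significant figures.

5.76

C = D/d = 89.0/9.7 = 9.1753; K_W = (4C−1)/(4C−4)+0.615/C = 1.1588; K_s = 1+0.5/C = 1.0545
F_a = (F_max−F_min)/2 = 161 N; F_m = (F_max+F_min)/2 = 436 N
τ_a = K_W·8F_aD/(πd³) = 1.1588 × 39.98 = 46.327 MPa
τ_m = K_s·8F_mD/(πd³) = 1.0545 × 108.27 = 114.17 MPa
Goodman: 1/n_f = τ_a/S_se + τ_m/S_su = 46.327/540 + 114.17/1300 = 0.08579 + 0.08782 = 0.17361
n_f = 1/0.17361 = 5.76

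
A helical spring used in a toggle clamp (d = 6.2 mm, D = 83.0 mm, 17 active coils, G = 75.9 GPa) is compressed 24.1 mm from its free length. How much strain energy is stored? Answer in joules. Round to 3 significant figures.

k = Gd⁴/(8D³N_a) = (75.9×10³)(6.2⁴)/(8·83.0³·17) = 1.4422 N/mm
U = ½kδ² = 0.5 × 1.4422 × 24.1² = 418.83 N·mm = 0.41883 J

0.419 J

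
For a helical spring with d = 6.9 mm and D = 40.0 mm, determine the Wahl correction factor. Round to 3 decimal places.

1.262

C = D/d = 40.0/6.9 = 5.7971
K_W = (4C−1)/(4C−4) + 0.615/C = 22.188/19.188 + 0.1061 = 1.2624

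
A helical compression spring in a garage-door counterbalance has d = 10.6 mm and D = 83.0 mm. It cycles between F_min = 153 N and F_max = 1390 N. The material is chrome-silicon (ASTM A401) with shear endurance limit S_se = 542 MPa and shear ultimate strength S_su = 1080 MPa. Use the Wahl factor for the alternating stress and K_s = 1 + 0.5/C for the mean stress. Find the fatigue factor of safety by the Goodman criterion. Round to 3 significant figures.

2.66

C = D/d = 83.0/10.6 = 7.8302; K_W = (4C−1)/(4C−4)+0.615/C = 1.1883; K_s = 1+0.5/C = 1.0639
F_a = (F_max−F_min)/2 = 618.5 N; F_m = (F_max+F_min)/2 = 771.5 N
τ_a = K_W·8F_aD/(πd³) = 1.1883 × 109.76 = 130.43 MPa
τ_m = K_s·8F_mD/(πd³) = 1.0639 × 136.91 = 145.65 MPa
Goodman: 1/n_f = τ_a/S_se + τ_m/S_su = 130.43/542 + 145.65/1080 = 0.24065 + 0.13486 = 0.37551
n_f = 1/0.37551 = 2.663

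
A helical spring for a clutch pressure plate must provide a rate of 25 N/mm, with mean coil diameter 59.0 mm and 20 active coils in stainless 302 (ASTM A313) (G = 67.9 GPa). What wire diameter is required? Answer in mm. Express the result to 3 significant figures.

d = (8D³N_a·k / G)^(1/4) = (8·59.0³·20·25 / (67.9×10³))^0.25
  = (12099)^0.25 = 10.4879 mm

10.5 mm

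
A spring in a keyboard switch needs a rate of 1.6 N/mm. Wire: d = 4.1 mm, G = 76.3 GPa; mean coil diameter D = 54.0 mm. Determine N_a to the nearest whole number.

N_a = Gd⁴/(8D³k) = (76.3×10³ × 4.1⁴)/(8 × 54.0³ × 1.6)
    = 2.15606e+07 / 2.01554e+06 = 10.7 → 11 coils

11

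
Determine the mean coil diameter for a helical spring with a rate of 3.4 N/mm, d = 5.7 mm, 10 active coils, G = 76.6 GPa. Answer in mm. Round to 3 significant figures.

66.7 mm

D = (Gd⁴/(8N_a·k))^(1/3) = (76.6×10³·5.7⁴/(8·10·3.4))^(1/3)
  = (297276)^(1/3) = 66.7400 mm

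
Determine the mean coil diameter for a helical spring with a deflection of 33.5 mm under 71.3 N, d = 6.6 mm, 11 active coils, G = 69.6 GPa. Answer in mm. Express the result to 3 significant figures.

89.0 mm

Required rate k = F/δ = 71.3/33.5 = 2.1284 N/mm
D = (Gd⁴/(8N_a·k))^(1/3) = (69.6×10³·6.6⁴/(8·11·2.1284))^(1/3)
  = (705111)^(1/3) = 89.0060 mm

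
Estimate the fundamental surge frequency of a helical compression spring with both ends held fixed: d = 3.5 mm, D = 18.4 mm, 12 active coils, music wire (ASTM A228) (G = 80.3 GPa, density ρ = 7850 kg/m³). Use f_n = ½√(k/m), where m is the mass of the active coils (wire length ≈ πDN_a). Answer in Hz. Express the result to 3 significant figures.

310 Hz

k = Gd⁴/(8D³N_a) = (80.3×10³)(3.5⁴)/(8·18.4³·12) = 20.149 N/mm = 20149 N/m
Wire length L = πDN_a = π·18.4·12 = 693.66 mm
m = ρ·(πd²/4)·L = 7850 × 9.6211×10⁻⁶ m² × 0.69366 m = 0.05239 kg
f_n = ½√(k/m) = 0.5·√(20149/0.05239) = 0.5·√(3.8461e+05) = 310.08 Hz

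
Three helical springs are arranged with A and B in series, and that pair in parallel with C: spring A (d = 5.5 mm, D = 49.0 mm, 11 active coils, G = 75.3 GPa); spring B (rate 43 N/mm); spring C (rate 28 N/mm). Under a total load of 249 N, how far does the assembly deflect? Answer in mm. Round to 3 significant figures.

7.37 mm

k_A = Gd⁴/(8D³N_a) = (75.3×10³)(5.5⁴)/(8·49.0³·11) = 6.6554 N/mm
Springs A,B series: k_AB = 1/(1/6.6554+1/43) = 5.7634 N/mm; parallel with C: k_eq = 5.7634+28 = 33.763 N/mm
δ = F/k_eq = 249/33.763 = 7.3749 mm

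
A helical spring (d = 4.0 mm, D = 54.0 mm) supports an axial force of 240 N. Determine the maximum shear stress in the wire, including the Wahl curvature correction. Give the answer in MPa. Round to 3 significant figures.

570 MPa

Spring index C = D/d = 54.0/4.0 = 13.5000
K_W = (4C−1)/(4C−4) + 0.615/C = 53.000/50.000 + 0.0456 = 1.1056
τ₀ = 8FD/(πd³) = 8·240·54.0/(π·4.0³) = 103680/201.06 = 515.66 MPa
τ_max = K·τ₀ = 1.1056 × 515.66 = 570.09 MPa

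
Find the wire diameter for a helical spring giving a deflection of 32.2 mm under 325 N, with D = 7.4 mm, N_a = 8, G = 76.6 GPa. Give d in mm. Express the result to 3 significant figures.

1.36 mm

Required rate k = F/δ = 325/32.2 = 10.093 N/mm
d = (8D³N_a·k / G)^(1/4) = (8·7.4³·8·10.093 / (76.6×10³))^0.25
  = (3.4172)^0.25 = 1.3596 mm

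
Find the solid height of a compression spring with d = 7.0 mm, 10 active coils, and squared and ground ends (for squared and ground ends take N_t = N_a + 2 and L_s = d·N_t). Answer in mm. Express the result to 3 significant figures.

84.0 mm

squared and ground ends: N_t = N_a + 2 = 10 + 2 = 12
L_s = d·N_t = 7.0 × 12 = 84 mm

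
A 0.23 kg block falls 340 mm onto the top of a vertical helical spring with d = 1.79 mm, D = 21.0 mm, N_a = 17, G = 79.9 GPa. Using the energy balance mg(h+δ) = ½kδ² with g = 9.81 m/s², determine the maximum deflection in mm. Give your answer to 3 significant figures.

k = Gd⁴/(8D³N_a) = (79.9×10³)(1.79⁴)/(8·21.0³·17) = 0.65127 N/mm
W = mg = 0.23 × 9.81 = 2.2563 N
½kδ² − Wδ − Wh = 0 → δ = (W + √(W² + 2kWh))/k
δ = (2.2563 + √(5.0909 + 999.236))/0.65127 = (2.2563 + 31.691)/0.65127 = 52.125 mm

52.1 mm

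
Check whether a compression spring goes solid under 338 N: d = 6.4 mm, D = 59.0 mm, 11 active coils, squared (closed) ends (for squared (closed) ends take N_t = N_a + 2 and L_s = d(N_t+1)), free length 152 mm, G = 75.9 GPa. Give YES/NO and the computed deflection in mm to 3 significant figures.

k = Gd⁴/(8D³N_a) = (75.9×10³)(6.4⁴)/(8·59.0³·11) = 7.0457 N/mm
N_t = 13; L_s = 6.4·14 = 89.6 mm; δ_solid = L₀ − L_s = 152 − 89.6 = 62.4 mm
δ = F/k = 338/7.0457 = 47.973 mm
δ < δ_solid → spring does not go solid

NO, δ = 48.0 mm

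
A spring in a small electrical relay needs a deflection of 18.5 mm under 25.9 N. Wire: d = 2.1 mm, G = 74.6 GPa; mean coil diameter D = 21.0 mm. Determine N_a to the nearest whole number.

Required rate k = F/δ = 25.9/18.5 = 1.4 N/mm
N_a = Gd⁴/(8D³k) = (74.6×10³ × 2.1⁴)/(8 × 21.0³ × 1.4)
    = 1.45083e+06 / 103723 = 13.99 → 14 coils

14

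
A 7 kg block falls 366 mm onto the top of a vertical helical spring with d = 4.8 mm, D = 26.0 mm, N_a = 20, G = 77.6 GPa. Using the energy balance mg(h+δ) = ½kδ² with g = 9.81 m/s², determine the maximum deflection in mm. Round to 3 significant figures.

k = Gd⁴/(8D³N_a) = (77.6×10³)(4.8⁴)/(8·26.0³·20) = 14.648 N/mm
W = mg = 7 × 9.81 = 68.67 N
½kδ² − Wδ − Wh = 0 → δ = (W + √(W² + 2kWh))/k
δ = (68.67 + √(4715.6 + 736317))/14.648 = (68.67 + 860.83)/14.648 = 63.455 mm

63.5 mm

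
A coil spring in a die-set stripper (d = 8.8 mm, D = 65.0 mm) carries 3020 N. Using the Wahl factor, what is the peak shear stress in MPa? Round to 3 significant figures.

Spring index C = D/d = 65.0/8.8 = 7.3864
K_W = (4C−1)/(4C−4) + 0.615/C = 28.545/25.545 + 0.0833 = 1.2007
τ₀ = 8FD/(πd³) = 8·3020·65.0/(π·8.8³) = 1.5704e+06/2140.9 = 733.52 MPa
τ_max = K·τ₀ = 1.2007 × 733.52 = 880.74 MPa

881 MPa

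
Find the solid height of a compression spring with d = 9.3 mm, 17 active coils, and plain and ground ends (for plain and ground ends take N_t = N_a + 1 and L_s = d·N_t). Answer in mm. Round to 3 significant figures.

167 mm

plain and ground ends: N_t = N_a + 1 = 17 + 1 = 18
L_s = d·N_t = 9.3 × 18 = 167.4 mm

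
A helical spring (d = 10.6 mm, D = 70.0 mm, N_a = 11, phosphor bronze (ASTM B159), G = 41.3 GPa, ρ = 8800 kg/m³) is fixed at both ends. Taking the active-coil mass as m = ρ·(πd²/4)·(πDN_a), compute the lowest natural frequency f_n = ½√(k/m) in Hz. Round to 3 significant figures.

47.9 Hz

k = Gd⁴/(8D³N_a) = (41.3×10³)(10.6⁴)/(8·70.0³·11) = 17.274 N/mm = 17274 N/m
Wire length L = πDN_a = π·70.0·11 = 2419 mm
m = ρ·(πd²/4)·L = 8800 × 88.247×10⁻⁶ m² × 2.419 m = 1.8786 kg
f_n = ½√(k/m) = 0.5·√(17274/1.8786) = 0.5·√(9195.4) = 47.946 Hz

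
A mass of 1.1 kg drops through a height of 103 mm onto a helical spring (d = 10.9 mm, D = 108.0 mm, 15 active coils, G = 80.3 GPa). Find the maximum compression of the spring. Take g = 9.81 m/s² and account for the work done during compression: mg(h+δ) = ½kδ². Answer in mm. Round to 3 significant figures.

k = Gd⁴/(8D³N_a) = (80.3×10³)(10.9⁴)/(8·108.0³·15) = 7.4984 N/mm
W = mg = 1.1 × 9.81 = 10.791 N
½kδ² − Wδ − Wh = 0 → δ = (W + √(W² + 2kWh))/k
δ = (10.791 + √(116.45 + 16668.6))/7.4984 = (10.791 + 129.56)/7.4984 = 18.717 mm

18.7 mm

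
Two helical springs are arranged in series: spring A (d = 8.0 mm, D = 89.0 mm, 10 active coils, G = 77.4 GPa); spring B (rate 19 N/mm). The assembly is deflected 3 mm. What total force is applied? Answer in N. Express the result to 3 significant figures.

13.0 N

k_A = Gd⁴/(8D³N_a) = (77.4×10³)(8.0⁴)/(8·89.0³·10) = 5.6214 N/mm
Series: 1/k_eq = 1/5.6214 + 1/19 = 0.23052; k_eq = 4.3379 N/mm
F = k_eq·δ = 4.3379·3 = 13.014 N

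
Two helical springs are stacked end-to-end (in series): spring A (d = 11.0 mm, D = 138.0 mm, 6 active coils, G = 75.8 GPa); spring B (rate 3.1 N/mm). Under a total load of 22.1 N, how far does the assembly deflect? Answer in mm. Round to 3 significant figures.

k_A = Gd⁴/(8D³N_a) = (75.8×10³)(11.0⁴)/(8·138.0³·6) = 8.7975 N/mm
Series: 1/k_eq = 1/8.7975 + 1/3.1 = 0.43625; k_eq = 2.2923 N/mm
δ = F/k_eq = 22.1/2.2923 = 9.6411 mm

9.64 mm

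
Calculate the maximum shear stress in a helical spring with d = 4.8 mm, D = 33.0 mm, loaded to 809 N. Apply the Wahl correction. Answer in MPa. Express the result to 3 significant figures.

748 MPa

Spring index C = D/d = 33.0/4.8 = 6.8750
K_W = (4C−1)/(4C−4) + 0.615/C = 26.500/23.500 + 0.0895 = 1.2171
τ₀ = 8FD/(πd³) = 8·809·33.0/(π·4.8³) = 213576/347.44 = 614.72 MPa
τ_max = K·τ₀ = 1.2171 × 614.72 = 748.19 MPa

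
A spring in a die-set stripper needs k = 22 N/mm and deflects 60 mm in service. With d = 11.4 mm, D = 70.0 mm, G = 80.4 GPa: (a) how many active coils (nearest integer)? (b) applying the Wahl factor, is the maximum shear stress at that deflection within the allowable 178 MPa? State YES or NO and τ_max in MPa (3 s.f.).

(a) 22 coils; (b) NO, τ_max = 202 MPa

N_a = Gd⁴/(8D³k) = (80.4×10³)(11.4⁴)/(8·70.0³·22) = 22.49 → N_a = 22
Actual rate k = Gd⁴/(8D³·22) = 22.494 N/mm
Working load F = kδ = 22.494·60 = 1349.6 N
C = 70.0/11.4 = 6.1404; K_W = (4C−1)/(4C−4)+0.615/C = 1.2461
τ_max = K_W·8FD/(πd³) = 1.2461·162.38 = 202.34 MPa
τ_max > 178 MPa → exceeds allowable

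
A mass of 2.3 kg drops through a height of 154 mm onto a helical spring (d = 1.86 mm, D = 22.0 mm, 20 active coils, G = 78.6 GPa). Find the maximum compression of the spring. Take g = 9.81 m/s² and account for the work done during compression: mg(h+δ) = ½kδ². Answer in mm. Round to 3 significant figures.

k = Gd⁴/(8D³N_a) = (78.6×10³)(1.86⁴)/(8·22.0³·20) = 0.55219 N/mm
W = mg = 2.3 × 9.81 = 22.563 N
½kδ² − Wδ − Wh = 0 → δ = (W + √(W² + 2kWh))/k
δ = (22.563 + √(509.09 + 3837.37))/0.55219 = (22.563 + 65.928)/0.55219 = 160.25 mm

160 mm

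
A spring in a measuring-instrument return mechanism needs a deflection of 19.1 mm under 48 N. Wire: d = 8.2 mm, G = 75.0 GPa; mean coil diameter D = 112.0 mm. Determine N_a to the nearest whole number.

Required rate k = F/δ = 48/19.1 = 2.5131 N/mm
N_a = Gd⁴/(8D³k) = (75.0×10³ × 8.2⁴)/(8 × 112.0³ × 2.5131)
    = 3.39091e+08 / 2.82457e+07 = 12.01 → 12 coils

12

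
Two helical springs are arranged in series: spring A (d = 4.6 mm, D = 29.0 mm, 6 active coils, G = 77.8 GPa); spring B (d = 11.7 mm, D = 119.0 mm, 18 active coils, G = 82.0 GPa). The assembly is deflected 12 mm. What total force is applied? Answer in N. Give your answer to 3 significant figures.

62.7 N

k_A = Gd⁴/(8D³N_a) = (77.8×10³)(4.6⁴)/(8·29.0³·6) = 29.756 N/mm
k_B = Gd⁴/(8D³N_a) = (82.0×10³)(11.7⁴)/(8·119.0³·18) = 6.3322 N/mm
Series: 1/k_eq = 1/29.756 + 1/6.3322 = 0.19153; k_eq = 5.2211 N/mm
F = k_eq·δ = 5.2211·12 = 62.653 N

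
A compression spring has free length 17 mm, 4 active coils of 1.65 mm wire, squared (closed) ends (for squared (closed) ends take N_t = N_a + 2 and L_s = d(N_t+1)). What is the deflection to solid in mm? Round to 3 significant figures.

5.45 mm

N_t = 6; L_s = 1.65·7 = 11.55 mm
δ_solid = L₀ − L_s = 17 − 11.55 = 5.45 mm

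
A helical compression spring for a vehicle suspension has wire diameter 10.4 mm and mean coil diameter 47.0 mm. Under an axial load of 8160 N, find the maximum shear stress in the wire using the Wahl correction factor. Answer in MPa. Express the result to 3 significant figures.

1170 MPa

Spring index C = D/d = 47.0/10.4 = 4.5192
K_W = (4C−1)/(4C−4) + 0.615/C = 17.077/14.077 + 0.1361 = 1.3492
τ₀ = 8FD/(πd³) = 8·8160·47.0/(π·10.4³) = 3.06816e+06/3533.9 = 868.22 MPa
τ_max = K·τ₀ = 1.3492 × 868.22 = 1171.4 MPa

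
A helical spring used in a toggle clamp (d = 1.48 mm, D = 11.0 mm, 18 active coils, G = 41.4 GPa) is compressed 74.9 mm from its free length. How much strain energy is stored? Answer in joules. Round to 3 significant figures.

2.91 J

k = Gd⁴/(8D³N_a) = (41.4×10³)(1.48⁴)/(8·11.0³·18) = 1.0364 N/mm
U = ½kδ² = 0.5 × 1.0364 × 74.9² = 2907 N·mm = 2.907 J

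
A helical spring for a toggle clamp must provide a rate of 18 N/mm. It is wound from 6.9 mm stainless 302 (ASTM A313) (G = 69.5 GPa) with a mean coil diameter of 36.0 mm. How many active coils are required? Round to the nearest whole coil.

23

N_a = Gd⁴/(8D³k) = (69.5×10³ × 6.9⁴)/(8 × 36.0³ × 18)
    = 1.57536e+08 / 6.71846e+06 = 23.45 → 23 coils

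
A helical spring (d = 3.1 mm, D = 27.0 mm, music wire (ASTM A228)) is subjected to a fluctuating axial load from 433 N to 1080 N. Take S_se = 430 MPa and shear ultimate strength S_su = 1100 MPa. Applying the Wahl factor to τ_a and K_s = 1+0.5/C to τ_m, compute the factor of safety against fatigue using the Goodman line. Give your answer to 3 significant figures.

C = D/d = 27.0/3.1 = 8.7097; K_W = (4C−1)/(4C−4)+0.615/C = 1.1679; K_s = 1+0.5/C = 1.0574
F_a = (F_max−F_min)/2 = 323.5 N; F_m = (F_max+F_min)/2 = 756.5 N
τ_a = K_W·8F_aD/(πd³) = 1.1679 × 746.61 = 871.96 MPa
τ_m = K_s·8F_mD/(πd³) = 1.0574 × 1745.9 = 1846.2 MPa
Goodman: 1/n_f = τ_a/S_se + τ_m/S_su = 871.96/430 + 1846.2/1100 = 2.02781 + 1.67833 = 3.7061
n_f = 1/3.7061 = 0.2698

0.270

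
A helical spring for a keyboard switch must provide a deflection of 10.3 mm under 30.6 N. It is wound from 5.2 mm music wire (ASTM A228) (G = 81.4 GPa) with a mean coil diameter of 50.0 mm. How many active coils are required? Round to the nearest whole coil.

Required rate k = F/δ = 30.6/10.3 = 2.9709 N/mm
N_a = Gd⁴/(8D³k) = (81.4×10³ × 5.2⁴)/(8 × 50.0³ × 2.9709)
    = 5.95166e+07 / 2.97087e+06 = 20.03 → 20 coils

20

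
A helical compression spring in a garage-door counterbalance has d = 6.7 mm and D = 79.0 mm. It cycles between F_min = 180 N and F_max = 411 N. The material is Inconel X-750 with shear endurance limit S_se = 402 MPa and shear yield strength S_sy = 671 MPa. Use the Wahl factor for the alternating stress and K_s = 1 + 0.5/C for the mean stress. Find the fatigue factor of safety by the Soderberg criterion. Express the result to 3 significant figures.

1.91

C = D/d = 79.0/6.7 = 11.7910; K_W = (4C−1)/(4C−4)+0.615/C = 1.1217; K_s = 1+0.5/C = 1.0424
F_a = (F_max−F_min)/2 = 115.5 N; F_m = (F_max+F_min)/2 = 295.5 N
τ_a = K_W·8F_aD/(πd³) = 1.1217 × 77.255 = 86.654 MPa
τ_m = K_s·8F_mD/(πd³) = 1.0424 × 197.65 = 206.03 MPa
Soderberg: 1/n_f = τ_a/S_se + τ_m/S_sy = 86.654/402 + 206.03/671 = 0.21556 + 0.30705 = 0.52261
n_f = 1/0.52261 = 1.913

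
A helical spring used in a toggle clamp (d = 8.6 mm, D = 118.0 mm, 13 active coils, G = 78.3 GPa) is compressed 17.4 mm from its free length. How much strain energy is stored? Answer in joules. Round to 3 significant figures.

0.379 J

k = Gd⁴/(8D³N_a) = (78.3×10³)(8.6⁴)/(8·118.0³·13) = 2.5065 N/mm
U = ½kδ² = 0.5 × 2.5065 × 17.4² = 379.44 N·mm = 0.37944 J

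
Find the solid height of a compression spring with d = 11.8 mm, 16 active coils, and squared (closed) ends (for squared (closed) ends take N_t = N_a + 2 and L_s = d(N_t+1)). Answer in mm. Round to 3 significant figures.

squared (closed) ends: N_t = N_a + 2 = 16 + 2 = 18
L_s = d·(N_t+1) = 11.8 × 19 = 224.2 mm

224 mm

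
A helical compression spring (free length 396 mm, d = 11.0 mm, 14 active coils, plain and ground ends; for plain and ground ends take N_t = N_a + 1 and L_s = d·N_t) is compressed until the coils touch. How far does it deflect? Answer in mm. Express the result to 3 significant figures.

N_t = 15; L_s = 11.0·15 = 165 mm
δ_solid = L₀ − L_s = 396 − 165 = 231 mm

231 mm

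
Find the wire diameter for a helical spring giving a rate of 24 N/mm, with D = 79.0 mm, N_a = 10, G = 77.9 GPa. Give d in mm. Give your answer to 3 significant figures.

d = (8D³N_a·k / G)^(1/4) = (8·79.0³·10·24 / (77.9×10³))^0.25
  = (12152)^0.25 = 10.4993 mm

10.5 mm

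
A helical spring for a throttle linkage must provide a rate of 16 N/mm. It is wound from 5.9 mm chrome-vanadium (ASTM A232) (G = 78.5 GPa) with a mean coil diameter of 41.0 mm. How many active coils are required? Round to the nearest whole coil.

N_a = Gd⁴/(8D³k) = (78.5×10³ × 5.9⁴)/(8 × 41.0³ × 16)
    = 9.51213e+07 / 8.82189e+06 = 10.78 → 11 coils

11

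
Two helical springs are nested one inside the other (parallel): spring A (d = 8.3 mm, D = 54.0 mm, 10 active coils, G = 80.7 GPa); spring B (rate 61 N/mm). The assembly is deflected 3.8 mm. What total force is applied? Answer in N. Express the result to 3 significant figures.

347 N

k_A = Gd⁴/(8D³N_a) = (80.7×10³)(8.3⁴)/(8·54.0³·10) = 30.403 N/mm
Parallel: k_eq = 30.403 + 61 = 91.403 N/mm
F = k_eq·δ = 91.403·3.8 = 347.33 N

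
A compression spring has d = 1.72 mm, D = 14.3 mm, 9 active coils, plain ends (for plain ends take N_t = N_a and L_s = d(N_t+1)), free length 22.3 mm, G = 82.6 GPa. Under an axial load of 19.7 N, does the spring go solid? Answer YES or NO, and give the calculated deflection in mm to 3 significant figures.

k = Gd⁴/(8D³N_a) = (82.6×10³)(1.72⁴)/(8·14.3³·9) = 3.4336 N/mm
N_t = 9; L_s = 1.72·10 = 17.2 mm; δ_solid = L₀ − L_s = 22.3 − 17.2 = 5.1 mm
δ = F/k = 19.7/3.4336 = 5.7374 mm
δ ≥ δ_solid → spring goes solid

YES, δ = 5.74 mm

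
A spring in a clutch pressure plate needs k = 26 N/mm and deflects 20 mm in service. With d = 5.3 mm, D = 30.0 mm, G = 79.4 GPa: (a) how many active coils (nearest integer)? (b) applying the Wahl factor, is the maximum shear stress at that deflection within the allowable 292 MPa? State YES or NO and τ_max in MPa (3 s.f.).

(a) 11 coils; (b) NO, τ_max = 344 MPa

N_a = Gd⁴/(8D³k) = (79.4×10³)(5.3⁴)/(8·30.0³·26) = 11.16 → N_a = 11
Actual rate k = Gd⁴/(8D³·11) = 26.368 N/mm
Working load F = kδ = 26.368·20 = 527.36 N
C = 30.0/5.3 = 5.6604; K_W = (4C−1)/(4C−4)+0.615/C = 1.2696
τ_max = K_W·8FD/(πd³) = 1.2696·270.61 = 343.56 MPa
τ_max > 292 MPa → exceeds allowable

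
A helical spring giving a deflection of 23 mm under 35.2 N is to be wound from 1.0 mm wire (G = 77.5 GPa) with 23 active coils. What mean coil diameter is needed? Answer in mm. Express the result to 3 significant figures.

Required rate k = F/δ = 35.2/23 = 1.5304 N/mm
D = (Gd⁴/(8N_a·k))^(1/3) = (77.5×10³·1.0⁴/(8·23·1.5304))^(1/3)
  = (275.213)^(1/3) = 6.5046 mm

6.50 mm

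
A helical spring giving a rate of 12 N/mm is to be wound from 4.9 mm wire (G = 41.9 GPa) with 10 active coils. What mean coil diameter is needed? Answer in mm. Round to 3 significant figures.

29.3 mm

D = (Gd⁴/(8N_a·k))^(1/3) = (41.9×10³·4.9⁴/(8·10·12))^(1/3)
  = (25161)^(1/3) = 29.3028 mm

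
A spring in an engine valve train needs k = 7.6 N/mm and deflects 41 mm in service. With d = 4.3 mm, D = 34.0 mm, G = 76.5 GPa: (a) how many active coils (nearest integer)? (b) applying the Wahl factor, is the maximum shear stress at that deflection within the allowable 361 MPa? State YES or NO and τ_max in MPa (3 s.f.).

N_a = Gd⁴/(8D³k) = (76.5×10³)(4.3⁴)/(8·34.0³·7.6) = 10.94 → N_a = 11
Actual rate k = Gd⁴/(8D³·11) = 7.5616 N/mm
Working load F = kδ = 7.5616·41 = 310.03 N
C = 34.0/4.3 = 7.9070; K_W = (4C−1)/(4C−4)+0.615/C = 1.1864
τ_max = K_W·8FD/(πd³) = 1.1864·337.61 = 400.53 MPa
τ_max > 361 MPa → exceeds allowable

(a) 11 coils; (b) NO, τ_max = 401 MPa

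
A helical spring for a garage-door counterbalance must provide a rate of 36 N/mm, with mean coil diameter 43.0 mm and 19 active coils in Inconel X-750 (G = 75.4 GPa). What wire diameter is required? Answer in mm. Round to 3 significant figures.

8.72 mm

d = (8D³N_a·k / G)^(1/4) = (8·43.0³·19·36 / (75.4×10³))^0.25
  = (5770.1)^0.25 = 8.7156 mm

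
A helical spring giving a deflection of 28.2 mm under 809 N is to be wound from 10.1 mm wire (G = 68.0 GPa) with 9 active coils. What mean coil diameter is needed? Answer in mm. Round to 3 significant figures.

70.0 mm

Required rate k = F/δ = 809/28.2 = 28.688 N/mm
D = (Gd⁴/(8N_a·k))^(1/3) = (68.0×10³·10.1⁴/(8·9·28.688))^(1/3)
  = (342580)^(1/3) = 69.9714 mm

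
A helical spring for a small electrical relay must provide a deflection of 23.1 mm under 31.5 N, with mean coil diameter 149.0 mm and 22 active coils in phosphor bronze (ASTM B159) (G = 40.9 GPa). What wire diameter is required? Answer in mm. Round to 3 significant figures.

Required rate k = F/δ = 31.5/23.1 = 1.3636 N/mm
d = (8D³N_a·k / G)^(1/4) = (8·149.0³·22·1.3636 / (40.9×10³))^0.25
  = (19411)^0.25 = 11.8035 mm

11.8 mm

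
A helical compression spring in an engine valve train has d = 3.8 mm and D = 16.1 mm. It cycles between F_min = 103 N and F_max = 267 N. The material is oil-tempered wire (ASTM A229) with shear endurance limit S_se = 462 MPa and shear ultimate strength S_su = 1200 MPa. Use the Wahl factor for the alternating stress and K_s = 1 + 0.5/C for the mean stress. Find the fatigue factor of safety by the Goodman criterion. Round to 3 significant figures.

C = D/d = 16.1/3.8 = 4.2368; K_W = (4C−1)/(4C−4)+0.615/C = 1.3769; K_s = 1+0.5/C = 1.1180
F_a = (F_max−F_min)/2 = 82 N; F_m = (F_max+F_min)/2 = 185 N
τ_a = K_W·8F_aD/(πd³) = 1.3769 × 61.267 = 84.357 MPa
τ_m = K_s·8F_mD/(πd³) = 1.1180 × 138.23 = 154.54 MPa
Goodman: 1/n_f = τ_a/S_se + τ_m/S_su = 84.357/462 + 154.54/1200 = 0.18259 + 0.12878 = 0.31137
n_f = 1/0.31137 = 3.212

3.21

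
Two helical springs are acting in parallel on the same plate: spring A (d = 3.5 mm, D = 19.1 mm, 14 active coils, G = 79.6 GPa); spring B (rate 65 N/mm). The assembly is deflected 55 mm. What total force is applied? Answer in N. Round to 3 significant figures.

4420 N

k_A = Gd⁴/(8D³N_a) = (79.6×10³)(3.5⁴)/(8·19.1³·14) = 15.306 N/mm
Parallel: k_eq = 15.306 + 65 = 80.306 N/mm
F = k_eq·δ = 80.306·55 = 4416.8 N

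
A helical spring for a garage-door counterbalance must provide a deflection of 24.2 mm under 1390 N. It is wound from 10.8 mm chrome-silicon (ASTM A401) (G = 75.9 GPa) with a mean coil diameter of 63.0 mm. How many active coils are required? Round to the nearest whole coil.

Required rate k = F/δ = 1390/24.2 = 57.438 N/mm
N_a = Gd⁴/(8D³k) = (75.9×10³ × 10.8⁴)/(8 × 63.0³ × 57.438)
    = 1.03261e+09 / 1.14898e+08 = 8.987 → 9 coils

9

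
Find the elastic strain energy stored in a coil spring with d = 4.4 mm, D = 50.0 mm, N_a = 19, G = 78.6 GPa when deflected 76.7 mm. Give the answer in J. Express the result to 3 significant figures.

k = Gd⁴/(8D³N_a) = (78.6×10³)(4.4⁴)/(8·50.0³·19) = 1.5505 N/mm
U = ½kδ² = 0.5 × 1.5505 × 76.7² = 4560.8 N·mm = 4.5608 J

4.56 J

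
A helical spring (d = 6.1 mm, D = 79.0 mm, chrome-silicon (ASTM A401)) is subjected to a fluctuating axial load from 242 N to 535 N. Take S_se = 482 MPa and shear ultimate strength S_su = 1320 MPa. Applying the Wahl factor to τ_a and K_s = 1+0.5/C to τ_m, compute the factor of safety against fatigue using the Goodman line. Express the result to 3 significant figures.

C = D/d = 79.0/6.1 = 12.9508; K_W = (4C−1)/(4C−4)+0.615/C = 1.1102; K_s = 1+0.5/C = 1.0386
F_a = (F_max−F_min)/2 = 146.5 N; F_m = (F_max+F_min)/2 = 388.5 N
τ_a = K_W·8F_aD/(πd³) = 1.1102 × 129.84 = 144.16 MPa
τ_m = K_s·8F_mD/(πd³) = 1.0386 × 344.33 = 357.62 MPa
Goodman: 1/n_f = τ_a/S_se + τ_m/S_su = 144.16/482 + 357.62/1320 = 0.29908 + 0.27092 = 0.57
n_f = 1/0.57 = 1.754

1.75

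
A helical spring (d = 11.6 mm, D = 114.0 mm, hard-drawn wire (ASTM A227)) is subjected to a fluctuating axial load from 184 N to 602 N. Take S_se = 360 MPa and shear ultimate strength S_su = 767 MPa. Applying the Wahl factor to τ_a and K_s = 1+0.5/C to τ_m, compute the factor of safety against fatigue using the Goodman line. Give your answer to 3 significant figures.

4.46

C = D/d = 114.0/11.6 = 9.8276; K_W = (4C−1)/(4C−4)+0.615/C = 1.1475; K_s = 1+0.5/C = 1.0509
F_a = (F_max−F_min)/2 = 209 N; F_m = (F_max+F_min)/2 = 393 N
τ_a = K_W·8F_aD/(πd³) = 1.1475 × 38.87 = 44.605 MPa
τ_m = K_s·8F_mD/(πd³) = 1.0509 × 73.091 = 76.81 MPa
Goodman: 1/n_f = τ_a/S_se + τ_m/S_su = 44.605/360 + 76.81/767 = 0.12390 + 0.10014 = 0.22405
n_f = 1/0.22405 = 4.463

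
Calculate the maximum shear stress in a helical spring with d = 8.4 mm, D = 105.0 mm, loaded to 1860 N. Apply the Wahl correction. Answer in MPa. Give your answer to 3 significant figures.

Spring index C = D/d = 105.0/8.4 = 12.5000
K_W = (4C−1)/(4C−4) + 0.615/C = 49.000/46.000 + 0.0492 = 1.1144
τ₀ = 8FD/(πd³) = 8·1860·105.0/(π·8.4³) = 1.5624e+06/1862 = 839.08 MPa
τ_max = K·τ₀ = 1.1144 × 839.08 = 935.09 MPa

935 MPa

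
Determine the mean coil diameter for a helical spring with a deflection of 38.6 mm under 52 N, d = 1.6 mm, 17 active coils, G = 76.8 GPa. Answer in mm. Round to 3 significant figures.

14.0 mm

Required rate k = F/δ = 52/38.6 = 1.3472 N/mm
D = (Gd⁴/(8N_a·k))^(1/3) = (76.8×10³·1.6⁴/(8·17·1.3472))^(1/3)
  = (2747.17)^(1/3) = 14.0054 mm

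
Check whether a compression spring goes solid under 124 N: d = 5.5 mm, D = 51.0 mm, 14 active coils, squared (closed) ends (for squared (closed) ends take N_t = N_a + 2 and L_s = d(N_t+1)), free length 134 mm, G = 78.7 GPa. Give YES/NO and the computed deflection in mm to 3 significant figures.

NO, δ = 25.6 mm

k = Gd⁴/(8D³N_a) = (78.7×10³)(5.5⁴)/(8·51.0³·14) = 4.8473 N/mm
N_t = 16; L_s = 5.5·17 = 93.5 mm; δ_solid = L₀ − L_s = 134 − 93.5 = 40.5 mm
δ = F/k = 124/4.8473 = 25.581 mm
δ < δ_solid → spring does not go solid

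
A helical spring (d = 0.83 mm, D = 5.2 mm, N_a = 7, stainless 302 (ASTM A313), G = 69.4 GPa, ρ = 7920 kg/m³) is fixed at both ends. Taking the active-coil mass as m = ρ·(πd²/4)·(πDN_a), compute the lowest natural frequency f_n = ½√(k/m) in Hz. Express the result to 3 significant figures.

1460 Hz

k = Gd⁴/(8D³N_a) = (69.4×10³)(0.83⁴)/(8·5.2³·7) = 4.1829 N/mm = 4182.9 N/m
Wire length L = πDN_a = π·5.2·7 = 114.35 mm
m = ρ·(πd²/4)·L = 7920 × 0.54106×10⁻⁶ m² × 0.11435 m = 0.00049003 kg
f_n = ½√(k/m) = 0.5·√(4182.9/0.00049003) = 0.5·√(8.5359e+06) = 1460.8 Hz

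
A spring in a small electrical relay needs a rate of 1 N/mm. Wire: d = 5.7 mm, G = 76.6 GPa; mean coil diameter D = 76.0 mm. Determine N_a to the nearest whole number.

N_a = Gd⁴/(8D³k) = (76.6×10³ × 5.7⁴)/(8 × 76.0³ × 1)
    = 8.0859e+07 / 3.51181e+06 = 23.02 → 23 coils

23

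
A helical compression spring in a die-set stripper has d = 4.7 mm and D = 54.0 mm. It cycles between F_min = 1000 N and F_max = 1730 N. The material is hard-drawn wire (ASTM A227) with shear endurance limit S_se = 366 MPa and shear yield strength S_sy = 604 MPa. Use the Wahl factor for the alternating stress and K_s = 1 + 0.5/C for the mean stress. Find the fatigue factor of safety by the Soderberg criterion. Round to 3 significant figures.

C = D/d = 54.0/4.7 = 11.4894; K_W = (4C−1)/(4C−4)+0.615/C = 1.1250; K_s = 1+0.5/C = 1.0435
F_a = (F_max−F_min)/2 = 365 N; F_m = (F_max+F_min)/2 = 1365 N
τ_a = K_W·8F_aD/(πd³) = 1.1250 × 483.43 = 543.87 MPa
τ_m = K_s·8F_mD/(πd³) = 1.0435 × 1807.9 = 1886.6 MPa
Soderberg: 1/n_f = τ_a/S_se + τ_m/S_sy = 543.87/366 + 1886.6/604 = 1.48599 + 3.12346 = 4.6095
n_f = 1/4.6095 = 0.2169

0.217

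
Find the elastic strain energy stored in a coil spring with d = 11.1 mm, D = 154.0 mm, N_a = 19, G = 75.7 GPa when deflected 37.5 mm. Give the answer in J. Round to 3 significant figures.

1.46 J

k = Gd⁴/(8D³N_a) = (75.7×10³)(11.1⁴)/(8·154.0³·19) = 2.0701 N/mm
U = ½kδ² = 0.5 × 2.0701 × 37.5² = 1455.5 N·mm = 1.4555 J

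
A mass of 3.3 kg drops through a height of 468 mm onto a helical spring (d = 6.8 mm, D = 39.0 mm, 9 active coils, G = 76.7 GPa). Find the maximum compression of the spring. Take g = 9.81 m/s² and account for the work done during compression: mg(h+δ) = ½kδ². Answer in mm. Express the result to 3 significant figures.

28.9 mm

k = Gd⁴/(8D³N_a) = (76.7×10³)(6.8⁴)/(8·39.0³·9) = 38.398 N/mm
W = mg = 3.3 × 9.81 = 32.373 N
½kδ² − Wδ − Wh = 0 → δ = (W + √(W² + 2kWh))/k
δ = (32.373 + √(1048 + 1.16349e+06))/38.398 = (32.373 + 1079.1)/38.398 = 28.947 mm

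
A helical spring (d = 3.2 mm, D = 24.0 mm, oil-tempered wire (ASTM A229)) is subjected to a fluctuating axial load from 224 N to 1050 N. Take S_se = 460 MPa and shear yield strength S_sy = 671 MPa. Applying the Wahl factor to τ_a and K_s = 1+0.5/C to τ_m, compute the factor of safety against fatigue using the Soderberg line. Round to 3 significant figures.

C = D/d = 24.0/3.2 = 7.5000; K_W = (4C−1)/(4C−4)+0.615/C = 1.1974; K_s = 1+0.5/C = 1.0667
F_a = (F_max−F_min)/2 = 413 N; F_m = (F_max+F_min)/2 = 637 N
τ_a = K_W·8F_aD/(πd³) = 1.1974 × 770.29 = 922.33 MPa
τ_m = K_s·8F_mD/(πd³) = 1.0667 × 1188.1 = 1267.3 MPa
Soderberg: 1/n_f = τ_a/S_se + τ_m/S_sy = 922.33/460 + 1267.3/671 = 2.00506 + 1.88863 = 3.8937
n_f = 1/3.8937 = 0.2568

0.257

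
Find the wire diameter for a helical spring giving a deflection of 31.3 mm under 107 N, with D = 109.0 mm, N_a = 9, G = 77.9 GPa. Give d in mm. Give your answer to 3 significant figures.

8.00 mm

Required rate k = F/δ = 107/31.3 = 3.4185 N/mm
d = (8D³N_a·k / G)^(1/4) = (8·109.0³·9·3.4185 / (77.9×10³))^0.25
  = (4091.8)^0.25 = 7.9979 mm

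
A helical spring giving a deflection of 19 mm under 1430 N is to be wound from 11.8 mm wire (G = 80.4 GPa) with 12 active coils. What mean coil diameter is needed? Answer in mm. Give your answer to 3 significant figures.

60.0 mm

Required rate k = F/δ = 1430/19 = 75.263 N/mm
D = (Gd⁴/(8N_a·k))^(1/3) = (80.4×10³·11.8⁴/(8·12·75.263))^(1/3)
  = (215740)^(1/3) = 59.9759 mm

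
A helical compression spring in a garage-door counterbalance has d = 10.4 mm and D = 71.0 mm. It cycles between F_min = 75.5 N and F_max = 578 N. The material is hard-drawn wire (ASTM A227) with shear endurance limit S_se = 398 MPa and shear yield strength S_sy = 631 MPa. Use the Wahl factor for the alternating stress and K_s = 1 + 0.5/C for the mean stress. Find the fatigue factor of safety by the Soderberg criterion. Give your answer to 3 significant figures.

C = D/d = 71.0/10.4 = 6.8269; K_W = (4C−1)/(4C−4)+0.615/C = 1.2188; K_s = 1+0.5/C = 1.0732
F_a = (F_max−F_min)/2 = 251.25 N; F_m = (F_max+F_min)/2 = 326.75 N
τ_a = K_W·8F_aD/(πd³) = 1.2188 × 40.384 = 49.219 MPa
τ_m = K_s·8F_mD/(πd³) = 1.0732 × 52.519 = 56.365 MPa
Soderberg: 1/n_f = τ_a/S_se + τ_m/S_sy = 49.219/398 + 56.365/631 = 0.12367 + 0.08933 = 0.21299
n_f = 1/0.21299 = 4.695

4.69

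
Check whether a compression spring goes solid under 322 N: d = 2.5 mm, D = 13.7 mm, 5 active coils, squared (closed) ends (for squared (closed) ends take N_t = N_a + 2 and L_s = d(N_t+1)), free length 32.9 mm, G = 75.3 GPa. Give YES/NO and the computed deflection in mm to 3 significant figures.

NO, δ = 11.3 mm

k = Gd⁴/(8D³N_a) = (75.3×10³)(2.5⁴)/(8·13.7³·5) = 28.598 N/mm
N_t = 7; L_s = 2.5·8 = 20 mm; δ_solid = L₀ − L_s = 32.9 − 20 = 12.9 mm
δ = F/k = 322/28.598 = 11.26 mm
δ < δ_solid → spring does not go solid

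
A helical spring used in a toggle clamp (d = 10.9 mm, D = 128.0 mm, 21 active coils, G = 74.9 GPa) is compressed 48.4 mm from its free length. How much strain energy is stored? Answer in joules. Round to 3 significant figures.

k = Gd⁴/(8D³N_a) = (74.9×10³)(10.9⁴)/(8·128.0³·21) = 3.0009 N/mm
U = ½kδ² = 0.5 × 3.0009 × 48.4² = 3514.9 N·mm = 3.5149 J

3.51 J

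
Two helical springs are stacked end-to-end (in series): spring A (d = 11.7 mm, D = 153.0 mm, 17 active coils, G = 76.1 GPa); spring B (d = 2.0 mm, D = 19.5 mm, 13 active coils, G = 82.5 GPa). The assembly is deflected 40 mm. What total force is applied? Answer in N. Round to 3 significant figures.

43.2 N

k_A = Gd⁴/(8D³N_a) = (76.1×10³)(11.7⁴)/(8·153.0³·17) = 2.9276 N/mm
k_B = Gd⁴/(8D³N_a) = (82.5×10³)(2.0⁴)/(8·19.5³·13) = 1.7117 N/mm
Series: 1/k_eq = 1/2.9276 + 1/1.7117 = 0.92578; k_eq = 1.0802 N/mm
F = k_eq·δ = 1.0802·40 = 43.207 N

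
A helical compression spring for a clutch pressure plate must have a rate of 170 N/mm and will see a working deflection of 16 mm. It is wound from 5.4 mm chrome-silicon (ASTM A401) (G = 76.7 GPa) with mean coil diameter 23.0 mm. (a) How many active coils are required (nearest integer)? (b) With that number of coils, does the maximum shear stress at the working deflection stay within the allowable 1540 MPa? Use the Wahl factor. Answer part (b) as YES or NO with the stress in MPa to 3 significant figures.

N_a = Gd⁴/(8D³k) = (76.7×10³)(5.4⁴)/(8·23.0³·170) = 3.941 → N_a = 4
Actual rate k = Gd⁴/(8D³·4) = 167.51 N/mm
Working load F = kδ = 167.51·16 = 2680.1 N
C = 23.0/5.4 = 4.2593; K_W = (4C−1)/(4C−4)+0.615/C = 1.3745
τ_max = K_W·8FD/(πd³) = 1.3745·996.88 = 1370.2 MPa
τ_max ≤ 1540 MPa → acceptable

(a) 4 coils; (b) YES, τ_max = 1370 MPa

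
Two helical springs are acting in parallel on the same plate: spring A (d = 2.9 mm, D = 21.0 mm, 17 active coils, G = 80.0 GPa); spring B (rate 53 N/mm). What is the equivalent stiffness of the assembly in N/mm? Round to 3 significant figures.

k_A = Gd⁴/(8D³N_a) = (80.0×10³)(2.9⁴)/(8·21.0³·17) = 4.4925 N/mm
Parallel: k_eq = 4.4925 + 53 = 57.492 N/mm

57.5 N/mm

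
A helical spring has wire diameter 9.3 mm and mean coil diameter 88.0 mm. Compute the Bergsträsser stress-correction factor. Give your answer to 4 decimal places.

C = D/d = 88.0/9.3 = 9.4624
K_B = (4C+2)/(4C−3) = 39.849/34.849 = 1.1435

1.1435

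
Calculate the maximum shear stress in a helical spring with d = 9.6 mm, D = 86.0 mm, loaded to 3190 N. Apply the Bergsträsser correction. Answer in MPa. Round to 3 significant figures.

910 MPa

Spring index C = D/d = 86.0/9.6 = 8.9583
K_B = (4C+2)/(4C−3) = 37.833/32.833 = 1.1523
τ₀ = 8FD/(πd³) = 8·3190·86.0/(π·9.6³) = 2.19472e+06/2779.5 = 789.62 MPa
τ_max = K·τ₀ = 1.1523 × 789.62 = 909.86 MPa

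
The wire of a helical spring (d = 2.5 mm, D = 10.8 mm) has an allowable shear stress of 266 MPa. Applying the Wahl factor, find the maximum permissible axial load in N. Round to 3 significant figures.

C = D/d = 10.8/2.5 = 4.3200
K_W = (4C−1)/(4C−4) + 0.615/C = 16.280/13.280 + 0.1424 = 1.3683
τ_max = K·8FD/(πd³) → F_max = τ_allow·πd³/(8DK)
F_max = 266·π·2.5³/(8·10.8·1.3683) = 13057/118.22 = 110.45 N

110 N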